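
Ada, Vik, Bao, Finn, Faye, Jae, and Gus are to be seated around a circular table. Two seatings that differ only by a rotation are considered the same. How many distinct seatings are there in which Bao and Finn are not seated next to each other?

All circular seatings of 7 people number (6)! = 720.
Seatings with Bao beside Finn: treat them as a block with 2 internal orders, giving 2 × (5)! = 240.
Subtracting, 720 − 240 = 480.

480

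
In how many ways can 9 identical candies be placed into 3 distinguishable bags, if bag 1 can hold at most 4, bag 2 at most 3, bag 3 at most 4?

6

Ignoring the caps, the number of non-negative solutions to x_1+…+x_3 = 9 is C(11,2) = 55.
Subtract solutions that violate a single cap (substitute x_i' = x_i − (cap_i+1)): x_1 ≥ 5 gives C(6,2) = 15; x_2 ≥ 4 gives C(7,2) = 21; x_3 ≥ 5 gives C(6,2) = 15. Together 51.
Add back pairs where two caps are both exceeded: 1 + 0 + 1 = 2.
By inclusion–exclusion the count is 55 − 51 + 2 = 6.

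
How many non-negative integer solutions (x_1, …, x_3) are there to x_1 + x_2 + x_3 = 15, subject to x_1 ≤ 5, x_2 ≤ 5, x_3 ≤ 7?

By stars and bars, unrestricted non-negative solutions to x_1+…+x_3 = 15 number C(15+2,2) = 136.
Subtract solutions that violate a single cap (substitute x_i' = x_i − (cap_i+1)): x_1 ≥ 6 gives C(11,2) = 55; x_2 ≥ 6 gives C(11,2) = 55; x_3 ≥ 8 gives C(9,2) = 36. Together 146.
Add back pairs where two caps are both exceeded: 10 + 3 + 3 = 16.
By inclusion–exclusion the count is 136 − 146 + 16 = 6.

6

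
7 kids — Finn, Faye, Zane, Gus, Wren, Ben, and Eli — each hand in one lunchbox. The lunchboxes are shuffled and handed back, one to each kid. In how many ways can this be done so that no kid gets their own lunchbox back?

1854

Let Aᵢ be the assignments in which kid i gets their own lunchbox. We want the size of the complement of A₁∪…∪A_7.
By inclusion–exclusion this is Σ_{j=0}^{7} (−1)^j C(7,j)·(7−j)!.
Computing: 5040 − 5040 + 2520 − 840 + 210 − 42 + 7 − 1 = 1854.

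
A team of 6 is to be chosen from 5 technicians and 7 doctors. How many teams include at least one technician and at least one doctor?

Unrestricted: C(12,6) = 924 ways to pick any 6 of the 12.
Subtract selections that omit an entire group: no technicians → C(7,6) = 7; no doctors → C(5,6) = 0.
Both groups omitted at once is impossible, so 924 − 7 = 917.

917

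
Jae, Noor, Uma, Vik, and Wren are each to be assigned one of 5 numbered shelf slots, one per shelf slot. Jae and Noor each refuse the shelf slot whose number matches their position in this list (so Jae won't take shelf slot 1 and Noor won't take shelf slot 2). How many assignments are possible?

Let Aᵢ (for i ∈ {1, 2}) be the placements that put person i in their forbidden shelf slot. Any j of these fix j positions, leaving (5−j)! ways to fill the rest, and there are C(2,j) ways to pick which j.
By inclusion–exclusion, the number of valid placements is Σ_{j=0}^{2} (−1)^j C(2,j)·(5−j)!.
Computing: 120 − 48 + 6 = 78.

78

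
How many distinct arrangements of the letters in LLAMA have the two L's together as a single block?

12

Treat the 2 copies of L as a single block. The multiset to arrange is then {LL, A, A, M}, 4 items in all.
That gives (4)!/(2!) = 12 arrangements.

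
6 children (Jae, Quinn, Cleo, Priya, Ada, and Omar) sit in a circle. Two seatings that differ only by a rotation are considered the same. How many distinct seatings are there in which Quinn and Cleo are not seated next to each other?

Without the restriction there are (5)! = 120 seatings.
Seatings with Quinn beside Cleo: treat them as a block with 2 internal orders, giving 2 × (4)! = 48.
Subtracting, 120 − 48 = 72.

72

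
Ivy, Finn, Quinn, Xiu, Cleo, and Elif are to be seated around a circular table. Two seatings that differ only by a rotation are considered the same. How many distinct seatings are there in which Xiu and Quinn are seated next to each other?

Glue Xiu and Quinn into a block (2 internal orders). Seating 5 units around a circle gives (4)! arrangements.
So 2 × (4)! = 2 × 24 = 48.

48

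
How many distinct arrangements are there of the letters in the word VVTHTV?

The 6 letters of VVTHTV have repeats: T appearing twice and V appearing 3 times.
Dividing 6! = 720 by 3!·2! = 12 for the repeated letters gives 60.

60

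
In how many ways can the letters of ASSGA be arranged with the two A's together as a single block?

12

Treat the 2 copies of A as a single block. The multiset to arrange is then {AA, G, S, S}, 4 items in all.
That gives (4)!/(2!) = 12 arrangements.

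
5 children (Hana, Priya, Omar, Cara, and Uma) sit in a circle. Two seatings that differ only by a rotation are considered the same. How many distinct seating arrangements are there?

24

Around a circle, 5 distinct people have 5!/5 = (4)! = 24 rotationally distinct seatings.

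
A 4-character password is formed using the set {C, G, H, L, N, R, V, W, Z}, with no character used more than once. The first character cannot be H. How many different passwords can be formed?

The first character has 9−1 = 8 choices (anything except H).
The remaining 3 characters are filled from the other 8 symbols without repetition: 8 × 7 × 6 = 336.
Total: 8 × 336 = 2688.

2688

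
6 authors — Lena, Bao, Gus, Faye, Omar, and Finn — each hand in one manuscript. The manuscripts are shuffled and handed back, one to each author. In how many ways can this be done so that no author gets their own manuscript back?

Count assignments avoiding every fixed point. For any j of the 6 authors fixed to their own manuscript, the other 6−j can be arranged in (6−j)! ways.
By inclusion–exclusion this is Σ_{j=0}^{6} (−1)^j C(6,j)·(6−j)!.
Computing: 720 − 720 + 360 − 120 + 30 − 6 + 1 = 265.

265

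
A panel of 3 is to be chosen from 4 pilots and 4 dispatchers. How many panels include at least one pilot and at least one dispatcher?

48

Total 3-person selections from all 8: C(8,3) = 56.
Selections missing a whole group: no pilots → C(4,3) = 4; no dispatchers → C(4,3) = 4.
Both groups omitted at once is impossible, so 56 − 8 = 48.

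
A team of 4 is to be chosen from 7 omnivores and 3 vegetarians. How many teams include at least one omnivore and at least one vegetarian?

175

With no constraint there are C(10,4) = 210 possible selections.
Selections missing a whole group: no omnivores → C(3,4) = 0; no vegetarians → C(7,4) = 35.
Both groups omitted at once is impossible, so 210 − 35 = 175.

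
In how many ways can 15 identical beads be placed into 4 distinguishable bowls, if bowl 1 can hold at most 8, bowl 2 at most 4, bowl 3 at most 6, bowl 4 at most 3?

Ignoring the caps, the number of non-negative solutions to x_1+…+x_4 = 15 is C(18,3) = 816.
Subtract solutions that violate a single cap (substitute x_i' = x_i − (cap_i+1)): x_1 ≥ 9 gives C(9,3) = 84; x_2 ≥ 5 gives C(13,3) = 286; x_3 ≥ 7 gives C(11,3) = 165; x_4 ≥ 4 gives C(14,3) = 364. Together 899.
Add back pairs where two caps are both exceeded: 4 + 0 + 10 + 20 + 84 + 35 = 153.
By inclusion–exclusion the count is 816 − 899 + 153 = 70.

70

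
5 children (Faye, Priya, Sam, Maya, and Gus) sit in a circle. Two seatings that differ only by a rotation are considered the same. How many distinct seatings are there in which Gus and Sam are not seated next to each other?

All circular seatings of 5 people number (4)! = 24.
Those with Gus next to Sam: fuse the pair into one unit and seat 4 units around a circle — 2·(3)! = 12.
Subtracting, 24 − 12 = 12.

12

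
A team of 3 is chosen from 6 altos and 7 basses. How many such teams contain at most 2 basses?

Split by how many basses are chosen (0 through 2).
Sum: C(7,0)·C(6,3) + C(7,1)·C(6,2) + C(7,2)·C(6,1) = 20 + 105 + 126 = 251.

251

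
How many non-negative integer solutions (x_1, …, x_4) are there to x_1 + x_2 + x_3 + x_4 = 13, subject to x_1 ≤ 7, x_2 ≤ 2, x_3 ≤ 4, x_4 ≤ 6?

60

By stars and bars, unrestricted non-negative solutions to x_1+…+x_4 = 13 number C(13+3,3) = 560.
Subtract solutions that violate a single cap (substitute x_i' = x_i − (cap_i+1)): x_1 ≥ 8 gives C(8,3) = 56; x_2 ≥ 3 gives C(13,3) = 286; x_3 ≥ 5 gives C(11,3) = 165; x_4 ≥ 7 gives C(9,3) = 84. Together 591.
Add back pairs where two caps are both exceeded: 10 + 1 + 0 + 56 + 20 + 4 = 91.
By inclusion–exclusion the count is 560 − 591 + 91 = 60.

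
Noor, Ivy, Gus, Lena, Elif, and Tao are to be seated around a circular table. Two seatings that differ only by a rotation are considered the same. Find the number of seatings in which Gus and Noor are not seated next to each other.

All circular seatings of 6 people number (5)! = 120.
Those with Gus next to Noor: fuse the pair into one unit and seat 5 units around a circle — 2·(4)! = 48.
Subtracting, 120 − 48 = 72.

72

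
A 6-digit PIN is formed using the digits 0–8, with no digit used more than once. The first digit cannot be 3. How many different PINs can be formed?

The first digit has 9−1 = 8 choices (anything except 3).
The remaining 5 digits are filled from the other 8 symbols without repetition: 8 × 7 × 6 × 5 × 4 = 6720.
Total: 8 × 6720 = 53760.

53760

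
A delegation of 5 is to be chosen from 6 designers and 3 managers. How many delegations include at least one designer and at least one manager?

Total 5-person selections from all 9: C(9,5) = 126.
Subtract selections that omit an entire group: no designers → C(3,5) = 0; no managers → C(6,5) = 6.
Both groups omitted at once is impossible, so 126 − 6 = 120.

120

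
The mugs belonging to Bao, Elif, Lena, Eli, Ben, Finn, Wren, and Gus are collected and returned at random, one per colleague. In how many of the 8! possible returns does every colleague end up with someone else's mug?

14833

This is the derangement count D_8: permutations of 8 items with no fixed point.
By inclusion–exclusion this is Σ_{j=0}^{8} (−1)^j C(8,j)·(8−j)!.
Computing: 40320 − 40320 + 20160 − 6720 + 1680 − 336 + 56 − 8 + 1 = 14833.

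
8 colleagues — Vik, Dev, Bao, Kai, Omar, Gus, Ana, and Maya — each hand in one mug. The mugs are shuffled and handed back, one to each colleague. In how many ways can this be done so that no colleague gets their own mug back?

Count assignments avoiding every fixed point. For any j of the 8 colleagues fixed to their own mug, the other 8−j can be arranged in (8−j)! ways.
By inclusion–exclusion this is Σ_{j=0}^{8} (−1)^j C(8,j)·(8−j)!.
Computing: 40320 − 40320 + 20160 − 6720 + 1680 − 336 + 56 − 8 + 1 = 14833.

14833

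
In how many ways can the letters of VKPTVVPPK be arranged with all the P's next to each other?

Treat the 3 copies of P as a single block. The multiset to arrange is then {PPP, K, K, T, V, V, V}, 7 items in all.
That gives (7)!/(3!·2!) = 420 arrangements.

420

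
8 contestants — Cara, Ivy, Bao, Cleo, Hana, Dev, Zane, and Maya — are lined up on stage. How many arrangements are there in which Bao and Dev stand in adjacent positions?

10080

Place the 6 others and the Bao-Dev pair as 7 objects in a line; the pair has 2 internal arrangements.
So the count is 2·(7)! = 10080.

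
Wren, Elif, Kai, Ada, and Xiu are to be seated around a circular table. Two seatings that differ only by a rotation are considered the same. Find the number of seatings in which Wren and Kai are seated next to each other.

Treat {Wren, Kai} as one unit (2 internal orders) and seat the resulting 4 units around the table: (3)! circular arrangements.
So 2 × (3)! = 2 × 6 = 12.

12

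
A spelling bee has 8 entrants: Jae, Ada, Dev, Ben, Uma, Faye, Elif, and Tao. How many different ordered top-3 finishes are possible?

336

There are 8 choices for 1st place, 7 for 2nd, and 6 for 3rd.
That gives 8 × 7 × 6 = 336.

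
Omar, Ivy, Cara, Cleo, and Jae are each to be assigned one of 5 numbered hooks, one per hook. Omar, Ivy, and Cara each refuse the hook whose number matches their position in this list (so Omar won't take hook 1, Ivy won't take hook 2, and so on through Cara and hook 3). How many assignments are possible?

64

Let Aᵢ (for i ∈ {1, 2, 3}) be the placements that put person i in their forbidden hook. Any j of these fix j positions, leaving (5−j)! ways to fill the rest, and there are C(3,j) ways to pick which j.
By inclusion–exclusion, the number of valid placements is Σ_{j=0}^{3} (−1)^j C(3,j)·(5−j)!.
Computing: 120 − 72 + 18 − 2 = 64.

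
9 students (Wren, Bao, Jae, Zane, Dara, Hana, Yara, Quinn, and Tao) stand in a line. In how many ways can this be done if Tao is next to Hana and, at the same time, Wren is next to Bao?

20160

Treat {Tao,Hana} as one block (2 orders) and {Wren,Bao} as another (2 orders).
That leaves 7 units to arrange: 2 × 2 × 7! = 4 × 5040 = 20160.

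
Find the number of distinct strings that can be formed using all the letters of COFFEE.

180

The 6 letters of COFFEE have repeats: E appearing twice and F appearing twice.
Dividing 6! = 720 by 2!·2! = 4 for the repeated letters gives 180.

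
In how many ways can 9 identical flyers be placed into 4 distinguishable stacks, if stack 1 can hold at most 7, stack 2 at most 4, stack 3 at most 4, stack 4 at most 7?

142

Ignoring the caps, the number of non-negative solutions to x_1+…+x_4 = 9 is C(12,3) = 220.
Subtract solutions that violate a single cap (substitute x_i' = x_i − (cap_i+1)): x_1 ≥ 8 gives C(4,3) = 4; x_2 ≥ 5 gives C(7,3) = 35; x_3 ≥ 5 gives C(7,3) = 35; x_4 ≥ 8 gives C(4,3) = 4. Together 78.
No two caps can be exceeded simultaneously, so the pair terms are all 0.
By inclusion–exclusion the count is 220 − 78 + 0 = 142.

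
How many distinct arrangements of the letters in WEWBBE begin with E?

30

With the first slot taken by E, it remains to arrange the other 5 letters (WWBBE).
Those 5 letters have B appearing twice and W appearing twice, giving (5)!/(2!·2!) = 30.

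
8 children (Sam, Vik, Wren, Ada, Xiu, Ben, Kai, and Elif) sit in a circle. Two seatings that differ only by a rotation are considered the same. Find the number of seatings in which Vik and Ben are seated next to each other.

1440

Treat {Vik, Ben} as one unit (2 internal orders) and seat the resulting 7 units around the table: (6)! circular arrangements.
So 2 × (6)! = 2 × 720 = 1440.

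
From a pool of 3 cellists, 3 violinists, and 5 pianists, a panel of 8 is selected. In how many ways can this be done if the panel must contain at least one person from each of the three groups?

163

Total 8-person selections from all 11: C(11,8) = 165.
Selections missing a whole group: no cellists → C(8,8) = 1; no violinists → C(8,8) = 1; no pianists → C(6,8) = 0.
Add back selections omitting two groups (i.e. drawn from a single group): C(3,8) + C(3,8) + C(5,8) = 0.
By inclusion–exclusion: 165 − 2 + 0 = 163.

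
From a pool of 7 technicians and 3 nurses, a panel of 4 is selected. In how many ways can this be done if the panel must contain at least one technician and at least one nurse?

Total 4-person selections from all 10: C(10,4) = 210.
Selections missing a whole group: no technicians → C(3,4) = 0; no nurses → C(7,4) = 35.
Both groups omitted at once is impossible, so 210 − 35 = 175.

175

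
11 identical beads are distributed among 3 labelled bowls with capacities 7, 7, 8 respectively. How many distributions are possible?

52

By stars and bars, unrestricted non-negative solutions to x_1+…+x_3 = 11 number C(11+2,2) = 78.
Subtract solutions that violate a single cap (substitute x_i' = x_i − (cap_i+1)): x_1 ≥ 8 gives C(5,2) = 10; x_2 ≥ 8 gives C(5,2) = 10; x_3 ≥ 9 gives C(4,2) = 6. Together 26.
No two caps can be exceeded simultaneously, so the pair terms are all 0.
By inclusion–exclusion the count is 78 − 26 + 0 = 52.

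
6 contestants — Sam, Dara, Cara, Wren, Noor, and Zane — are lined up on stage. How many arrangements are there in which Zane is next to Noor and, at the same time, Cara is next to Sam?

Treat {Zane,Noor} as one block (2 orders) and {Cara,Sam} as another (2 orders).
That leaves 4 units to arrange: 2 × 2 × 4! = 4 × 24 = 96.

96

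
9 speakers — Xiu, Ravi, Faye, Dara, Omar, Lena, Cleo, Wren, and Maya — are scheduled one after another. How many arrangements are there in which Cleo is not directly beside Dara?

282240

There are 9! = 362880 arrangements in all. If Cleo and Dara are adjacent, merging them into one block gives 2·(8)! = 80640 arrangements.
Complementary counting: 362880 − 80640 = 282240.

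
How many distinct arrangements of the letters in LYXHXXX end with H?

30

Fix H in the last position and arrange the remaining 6 letters.
Those 6 letters have X appearing 4 times, giving (6)!/(4!) = 30.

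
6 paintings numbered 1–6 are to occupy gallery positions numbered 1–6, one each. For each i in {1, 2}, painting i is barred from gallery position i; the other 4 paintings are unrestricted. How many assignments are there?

504

Let Aᵢ (for i ∈ {1, 2}) be the placements that put painting i in its forbidden gallery position. Any j of these fix j positions, leaving (6−j)! ways to fill the rest, and there are C(2,j) ways to pick which j.
By inclusion–exclusion, the number of valid placements is Σ_{j=0}^{2} (−1)^j C(2,j)·(6−j)!.
Computing: 720 − 240 + 24 = 504.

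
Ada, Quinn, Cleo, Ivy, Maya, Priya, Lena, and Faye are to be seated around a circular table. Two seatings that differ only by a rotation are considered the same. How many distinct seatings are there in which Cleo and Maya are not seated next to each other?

3600

All circular seatings of 8 people number (7)! = 5040.
Those with Cleo next to Maya: fuse the pair into one unit and seat 7 units around a circle — 2·(6)! = 1440.
Subtracting, 5040 − 1440 = 3600.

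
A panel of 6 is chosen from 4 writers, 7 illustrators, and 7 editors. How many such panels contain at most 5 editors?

Split by how many editors are chosen (0 through 5).
Sum: C(7,0)·C(11,6) + C(7,1)·C(11,5) + C(7,2)·C(11,4) + C(7,3)·C(11,3) + C(7,4)·C(11,2) + C(7,5)·C(11,1) = 462 + 3234 + 6930 + 5775 + 1925 + 231 = 18557.

18557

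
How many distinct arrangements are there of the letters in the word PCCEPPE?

Letter multiplicities in PCCEPPE: C×2, E×2, P×3.
The number of distinct arrangements is 7!/(3!·2!·2!) = 5040/24 = 210.

210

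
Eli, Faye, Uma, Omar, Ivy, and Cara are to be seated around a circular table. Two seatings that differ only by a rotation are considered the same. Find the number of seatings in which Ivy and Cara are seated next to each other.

Treat {Ivy, Cara} as one unit (2 internal orders) and seat the resulting 5 units around the table: (4)! circular arrangements.
So 2 × (4)! = 2 × 24 = 48.

48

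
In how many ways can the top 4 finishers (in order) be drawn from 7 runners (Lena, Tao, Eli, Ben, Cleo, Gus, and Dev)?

There are 7 choices for 1st place, 6 for 2nd, and so on down to 4 for position 4.
That gives 7 × 6 × 5 × 4 = 840.

840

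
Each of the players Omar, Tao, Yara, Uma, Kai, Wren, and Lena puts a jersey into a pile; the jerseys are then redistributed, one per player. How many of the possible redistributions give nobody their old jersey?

Let Aᵢ be the assignments in which player i gets their old jersey. We want the size of the complement of A₁∪…∪A_7.
By inclusion–exclusion this is Σ_{j=0}^{7} (−1)^j C(7,j)·(7−j)!.
Computing: 5040 − 5040 + 2520 − 840 + 210 − 42 + 7 − 1 = 1854.

1854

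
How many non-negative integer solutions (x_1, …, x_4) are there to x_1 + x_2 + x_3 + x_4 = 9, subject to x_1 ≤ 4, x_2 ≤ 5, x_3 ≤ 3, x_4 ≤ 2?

41

Ignoring the caps, the number of non-negative solutions to x_1+…+x_4 = 9 is C(12,3) = 220.
Subtract solutions that violate a single cap (substitute x_i' = x_i − (cap_i+1)): x_1 ≥ 5 gives C(7,3) = 35; x_2 ≥ 6 gives C(6,3) = 20; x_3 ≥ 4 gives C(8,3) = 56; x_4 ≥ 3 gives C(9,3) = 84. Together 195.
Add back pairs where two caps are both exceeded: 0 + 1 + 4 + 0 + 1 + 10 = 16.
By inclusion–exclusion the count is 220 − 195 + 16 = 41.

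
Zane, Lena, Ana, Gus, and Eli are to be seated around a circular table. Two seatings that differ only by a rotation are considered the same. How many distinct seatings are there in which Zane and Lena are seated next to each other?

12

Treat {Zane, Lena} as one unit (2 internal orders) and seat the resulting 4 units around the table: (3)! circular arrangements.
So 2 × (3)! = 2 × 6 = 12.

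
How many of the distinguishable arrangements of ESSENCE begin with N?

60

Fix N in the first position and arrange the remaining 6 letters.
Those 6 letters have E appearing 3 times and S appearing twice, giving (6)!/(3!·2!) = 60.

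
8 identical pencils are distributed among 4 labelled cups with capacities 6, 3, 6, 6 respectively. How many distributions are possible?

By stars and bars, unrestricted non-negative solutions to x_1+…+x_4 = 8 number C(8+3,3) = 165.
Subtract solutions that violate a single cap (substitute x_i' = x_i − (cap_i+1)): x_1 ≥ 7 gives C(4,3) = 4; x_2 ≥ 4 gives C(7,3) = 35; x_3 ≥ 7 gives C(4,3) = 4; x_4 ≥ 7 gives C(4,3) = 4. Together 47.
No two caps can be exceeded simultaneously, so the pair terms are all 0.
By inclusion–exclusion the count is 165 − 47 + 0 = 118.

118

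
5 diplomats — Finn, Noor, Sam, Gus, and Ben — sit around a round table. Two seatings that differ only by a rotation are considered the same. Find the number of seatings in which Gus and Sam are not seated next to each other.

All circular seatings of 5 people number (4)! = 24.
Seatings with Gus beside Sam: treat them as a block with 2 internal orders, giving 2 × (3)! = 12.
Subtracting, 24 − 12 = 12.

12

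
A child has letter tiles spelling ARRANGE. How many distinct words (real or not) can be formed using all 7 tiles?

The 7 letters of ARRANGE have repeats: A appearing twice and R appearing twice.
Dividing 7! = 5040 by 2!·2! = 4 for the repeated letters gives 1260.

1260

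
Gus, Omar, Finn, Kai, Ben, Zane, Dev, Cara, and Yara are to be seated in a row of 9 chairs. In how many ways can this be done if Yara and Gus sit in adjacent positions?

Treat {Yara, Gus} as a single unit. There are 8 units to order, and the pair itself can be ordered 2 ways.
That gives 2 × 8! = 2 × 40320 = 80640.

80640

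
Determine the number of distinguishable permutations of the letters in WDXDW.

The 5 letters of WDXDW have repeats: D appearing twice and W appearing twice.
So there are 5! / (2!·2!) = 30 distinguishable arrangements.

30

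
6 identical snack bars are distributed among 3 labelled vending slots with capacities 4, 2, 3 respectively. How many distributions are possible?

9

Ignoring the caps, the number of non-negative solutions to x_1+…+x_3 = 6 is C(8,2) = 28.
Subtract solutions that violate a single cap (substitute x_i' = x_i − (cap_i+1)): x_1 ≥ 5 gives C(3,2) = 3; x_2 ≥ 3 gives C(5,2) = 10; x_3 ≥ 4 gives C(4,2) = 6. Together 19.
No two caps can be exceeded simultaneously, so the pair terms are all 0.
By inclusion–exclusion the count is 28 − 19 + 0 = 9.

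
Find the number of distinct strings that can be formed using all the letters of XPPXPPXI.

280

The 8 letters of XPPXPPXI have repeats: P appearing 4 times and X appearing 3 times.
So there are 8! / (4!·3!) = 280 distinguishable arrangements.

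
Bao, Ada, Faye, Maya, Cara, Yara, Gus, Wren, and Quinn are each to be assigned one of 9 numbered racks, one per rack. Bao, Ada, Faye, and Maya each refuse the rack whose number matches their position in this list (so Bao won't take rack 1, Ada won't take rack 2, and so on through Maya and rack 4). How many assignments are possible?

229080

Let Aᵢ (for 1 ≤ i ≤ 4) be the placements that put person i in their forbidden rack. Any j of these fix j positions, leaving (9−j)! ways to fill the rest, and there are C(4,j) ways to pick which j.
By inclusion–exclusion, the number of valid placements is Σ_{j=0}^{4} (−1)^j C(4,j)·(9−j)!.
Computing: 362880 − 161280 + 30240 − 2880 + 120 = 229080.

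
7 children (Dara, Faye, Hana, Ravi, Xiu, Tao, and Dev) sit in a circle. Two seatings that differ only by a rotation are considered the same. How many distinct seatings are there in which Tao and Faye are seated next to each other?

240

Treat {Tao, Faye} as one unit (2 internal orders) and seat the resulting 6 units around the table: (5)! circular arrangements.
So 2 × (5)! = 2 × 120 = 240.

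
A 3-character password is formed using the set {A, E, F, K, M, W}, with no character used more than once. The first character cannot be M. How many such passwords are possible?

The first character has 6−1 = 5 choices (anything except M).
The remaining 2 characters are filled from the other 5 symbols without repetition: 5 × 4 = 20.
Total: 5 × 20 = 100.

100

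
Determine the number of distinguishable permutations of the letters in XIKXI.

30

XIKXI has 5 letters with I appearing twice and X appearing twice.
So there are 5! / (2!·2!) = 30 distinguishable arrangements.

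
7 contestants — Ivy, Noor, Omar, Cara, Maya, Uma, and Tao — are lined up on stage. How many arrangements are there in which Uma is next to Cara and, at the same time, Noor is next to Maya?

Treat {Uma,Cara} as one block (2 orders) and {Noor,Maya} as another (2 orders).
That leaves 5 units to arrange: 2 × 2 × 5! = 4 × 120 = 480.

480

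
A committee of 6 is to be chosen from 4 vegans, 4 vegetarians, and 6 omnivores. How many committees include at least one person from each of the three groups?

2556

Total 6-person selections from all 14: C(14,6) = 3003.
Selections missing a whole group: no vegans → C(10,6) = 210; no vegetarians → C(10,6) = 210; no omnivores → C(8,6) = 28.
Add back selections omitting two groups (i.e. drawn from a single group): C(4,6) + C(4,6) + C(6,6) = 1.
By inclusion–exclusion: 3003 − 448 + 1 = 2556.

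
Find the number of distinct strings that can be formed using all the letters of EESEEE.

6

Letter multiplicities in EESEEE: E×5, S×1.
The number of distinct arrangements is 6!/(5!) = 720/120 = 6.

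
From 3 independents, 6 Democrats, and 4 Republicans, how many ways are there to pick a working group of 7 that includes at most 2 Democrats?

Split by how many Democrats are chosen (0 through 2).
Sum: C(6,0)·C(7,7) + C(6,1)·C(7,6) + C(6,2)·C(7,5) = 1 + 42 + 315 = 358.

358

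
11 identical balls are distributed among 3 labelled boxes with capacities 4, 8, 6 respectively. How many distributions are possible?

Without the upper bounds there are C(13,2) = 78 ways to split 11 among 3 boxes.
Subtract solutions that violate a single cap (substitute x_i' = x_i − (cap_i+1)): x_1 ≥ 5 gives C(8,2) = 28; x_2 ≥ 9 gives C(4,2) = 6; x_3 ≥ 7 gives C(6,2) = 15. Together 49.
No two caps can be exceeded simultaneously, so the pair terms are all 0.
By inclusion–exclusion the count is 78 − 49 + 0 = 29.

29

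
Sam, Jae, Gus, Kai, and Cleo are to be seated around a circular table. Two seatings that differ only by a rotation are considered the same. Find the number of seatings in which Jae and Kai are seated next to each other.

12

Glue Jae and Kai into a block (2 internal orders). Seating 4 units around a circle gives (3)! arrangements.
So 2 × (3)! = 2 × 6 = 12.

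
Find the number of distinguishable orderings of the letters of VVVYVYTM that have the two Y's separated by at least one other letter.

There are 8!/(4!·2!) = 840 arrangements of VVVYVYTM in total.
If the two Y's are adjacent, glue them into one block, leaving 7 items to arrange: (7)!/(4!) = 210 ways.
Subtracting, 840 − 210 = 630 arrangements keep the Y's apart.

630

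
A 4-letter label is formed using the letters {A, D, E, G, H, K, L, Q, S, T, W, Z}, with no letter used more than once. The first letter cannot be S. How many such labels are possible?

The first letter has 12−1 = 11 choices (anything except S).
The remaining 3 letters are filled from the other 11 symbols without repetition: 11 × 10 × 9 = 990.
Total: 11 × 990 = 10890.

10890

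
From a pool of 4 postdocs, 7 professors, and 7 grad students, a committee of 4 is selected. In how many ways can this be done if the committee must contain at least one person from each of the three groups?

Total 4-person selections from all 18: C(18,4) = 3060.
Selections missing a whole group: no postdocs → C(14,4) = 1001; no professors → C(11,4) = 330; no grad students → C(11,4) = 330.
Add back selections omitting two groups (i.e. drawn from a single group): C(4,4) + C(7,4) + C(7,4) = 71.
By inclusion–exclusion: 3060 − 1661 + 71 = 1470.

1470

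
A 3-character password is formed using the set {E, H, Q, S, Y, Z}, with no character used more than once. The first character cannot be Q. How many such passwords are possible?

100

The first character has 6−1 = 5 choices (anything except Q).
The remaining 2 characters are filled from the other 5 symbols without repetition: 5 × 4 = 20.
Total: 5 × 20 = 100.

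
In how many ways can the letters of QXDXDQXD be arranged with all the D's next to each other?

60

Treat the 3 copies of D as a single block. The multiset to arrange is then {DDD, Q, Q, X, X, X}, 6 items in all.
That gives (6)!/(3!·2!) = 60 arrangements.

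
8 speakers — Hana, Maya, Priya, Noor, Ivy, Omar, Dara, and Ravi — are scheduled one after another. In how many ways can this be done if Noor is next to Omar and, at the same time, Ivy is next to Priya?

2880

Treat {Noor,Omar} as one block (2 orders) and {Ivy,Priya} as another (2 orders).
That leaves 6 units to arrange: 2 × 2 × 6! = 4 × 720 = 2880.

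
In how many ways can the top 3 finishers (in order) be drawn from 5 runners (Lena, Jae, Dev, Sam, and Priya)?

60

There are 5 choices for 1st place, 4 for 2nd, and 3 for 3rd.
That gives 5 × 4 × 3 = 60.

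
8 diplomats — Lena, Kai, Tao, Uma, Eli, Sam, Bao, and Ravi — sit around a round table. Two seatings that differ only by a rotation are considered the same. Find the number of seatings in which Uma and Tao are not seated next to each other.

3600

All circular seatings of 8 people number (7)! = 5040.
Those with Uma next to Tao: fuse the pair into one unit and seat 7 units around a circle — 2·(6)! = 1440.
Subtracting, 5040 − 1440 = 3600.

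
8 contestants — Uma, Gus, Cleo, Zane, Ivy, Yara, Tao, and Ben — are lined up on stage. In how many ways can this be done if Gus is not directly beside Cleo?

30240

Of the 8! = 40320 arrangements, those with Gus and Cleo adjacent number 2 × 7! = 10080 (treat the pair as a block with 2 internal orders).
Complementary counting: 40320 − 10080 = 30240.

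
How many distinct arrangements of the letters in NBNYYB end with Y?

30

With the last slot taken by Y, it remains to arrange the other 5 letters (NBNYB).
Those 5 letters have B appearing twice and N appearing twice, giving (5)!/(2!·2!) = 30.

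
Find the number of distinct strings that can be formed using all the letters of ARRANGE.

The 7 letters of ARRANGE have repeats: A appearing twice and R appearing twice.
Dividing 7! = 5040 by 2!·2! = 4 for the repeated letters gives 1260.

1260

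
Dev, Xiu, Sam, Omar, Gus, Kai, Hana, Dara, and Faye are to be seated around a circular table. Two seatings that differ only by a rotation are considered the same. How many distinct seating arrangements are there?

Seat Dev anywhere (absorbing the rotational symmetry), then permute the other 8: (8)! = 40320.

40320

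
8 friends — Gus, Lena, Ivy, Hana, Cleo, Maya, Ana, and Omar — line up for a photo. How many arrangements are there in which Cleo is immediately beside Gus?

Place the 6 others and the Cleo-Gus pair as 7 objects in a line; the pair has 2 internal arrangements.
That gives 2 × 7! = 2 × 5040 = 10080.

10080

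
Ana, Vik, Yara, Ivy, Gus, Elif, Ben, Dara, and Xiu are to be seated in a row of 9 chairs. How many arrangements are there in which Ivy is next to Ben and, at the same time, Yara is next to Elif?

20160

Treat {Ivy,Ben} as one block (2 orders) and {Yara,Elif} as another (2 orders).
That leaves 7 units to arrange: 2 × 2 × 7! = 4 × 5040 = 20160.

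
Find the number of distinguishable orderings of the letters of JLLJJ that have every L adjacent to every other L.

Treat the 2 copies of L as a single block. The multiset to arrange is then {LL, J, J, J}, 4 items in all.
That gives (4)!/(3!) = 4 arrangements.

4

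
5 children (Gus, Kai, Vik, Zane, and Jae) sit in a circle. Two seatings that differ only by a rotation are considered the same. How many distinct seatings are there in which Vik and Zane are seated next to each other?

12

Glue Vik and Zane into a block (2 internal orders). Seating 4 units around a circle gives (3)! arrangements.
So 2 × (3)! = 2 × 6 = 12.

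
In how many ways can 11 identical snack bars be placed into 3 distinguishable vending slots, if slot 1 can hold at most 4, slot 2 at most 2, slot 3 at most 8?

Ignoring the caps, the number of non-negative solutions to x_1+…+x_3 = 11 is C(13,2) = 78.
Subtract solutions that violate a single cap (substitute x_i' = x_i − (cap_i+1)): x_1 ≥ 5 gives C(8,2) = 28; x_2 ≥ 3 gives C(10,2) = 45; x_3 ≥ 9 gives C(4,2) = 6. Together 79.
Add back pairs where two caps are both exceeded: 10 + 0 + 0 = 10.
By inclusion–exclusion the count is 78 − 79 + 10 = 9.

9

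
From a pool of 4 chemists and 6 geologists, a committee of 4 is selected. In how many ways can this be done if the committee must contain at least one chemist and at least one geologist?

Total 4-person selections from all 10: C(10,4) = 210.
Subtract selections that omit an entire group: no chemists → C(6,4) = 15; no geologists → C(4,4) = 1.
Both groups omitted at once is impossible, so 210 − 16 = 194.

194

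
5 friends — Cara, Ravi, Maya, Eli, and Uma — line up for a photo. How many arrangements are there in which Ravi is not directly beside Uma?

Of the 5! = 120 arrangements, those with Ravi and Uma adjacent number 2 × 4! = 48 (treat the pair as a block with 2 internal orders).
Complementary counting: 120 − 48 = 72.

72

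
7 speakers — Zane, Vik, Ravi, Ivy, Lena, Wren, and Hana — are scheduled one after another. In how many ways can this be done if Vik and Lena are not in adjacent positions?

3600

Of the 7! = 5040 arrangements, those with Vik and Lena adjacent number 2 × 6! = 1440 (treat the pair as a block with 2 internal orders).
Complementary counting: 5040 − 1440 = 3600.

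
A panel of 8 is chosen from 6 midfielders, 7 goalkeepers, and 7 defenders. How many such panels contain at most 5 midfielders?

125879

Split by how many midfielders are chosen (0 through 5).
Sum: C(6,0)·C(14,8) + C(6,1)·C(14,7) + C(6,2)·C(14,6) + C(6,3)·C(14,5) + C(6,4)·C(14,4) + C(6,5)·C(14,3) = 3003 + 20592 + 45045 + 40040 + 15015 + 2184 = 125879.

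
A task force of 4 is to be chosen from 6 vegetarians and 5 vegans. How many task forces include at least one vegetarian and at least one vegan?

Total 4-person selections from all 11: C(11,4) = 330.
Subtract selections that omit an entire group: no vegetarians → C(5,4) = 5; no vegans → C(6,4) = 15.
Both groups omitted at once is impossible, so 330 − 20 = 310.

310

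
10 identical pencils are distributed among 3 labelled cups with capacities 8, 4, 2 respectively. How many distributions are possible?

12

Without the upper bounds there are C(12,2) = 66 ways to split 10 among 3 cups.
Subtract solutions that violate a single cap (substitute x_i' = x_i − (cap_i+1)): x_1 ≥ 9 gives C(3,2) = 3; x_2 ≥ 5 gives C(7,2) = 21; x_3 ≥ 3 gives C(9,2) = 36. Together 60.
Add back pairs where two caps are both exceeded: 0 + 0 + 6 = 6.
By inclusion–exclusion the count is 66 − 60 + 6 = 12.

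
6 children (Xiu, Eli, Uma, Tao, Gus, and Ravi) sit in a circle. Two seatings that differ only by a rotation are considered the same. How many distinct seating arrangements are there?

Seat Xiu anywhere (absorbing the rotational symmetry), then permute the other 5: (5)! = 120.

120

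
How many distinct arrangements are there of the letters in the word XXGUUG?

XXGUUG has 6 letters with G appearing twice, U appearing twice, and X appearing twice.
Dividing 6! = 720 by 2!·2!·2! = 8 for the repeated letters gives 90.

90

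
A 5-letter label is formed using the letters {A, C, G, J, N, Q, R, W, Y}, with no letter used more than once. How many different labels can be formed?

This is a permutation of 5 out of 9: P(9,5) = 9!/4!.
That product is 9 × 8 × 7 × 6 × 5 = 15120.

15120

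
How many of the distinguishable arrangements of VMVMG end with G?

Fix G in the last position and arrange the remaining 4 letters.
Those 4 letters have M appearing twice and V appearing twice, giving (4)!/(2!·2!) = 6.

6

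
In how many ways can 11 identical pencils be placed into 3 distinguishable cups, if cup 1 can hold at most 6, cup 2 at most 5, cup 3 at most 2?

6

Without the upper bounds there are C(13,2) = 78 ways to split 11 among 3 cups.
Subtract solutions that violate a single cap (substitute x_i' = x_i − (cap_i+1)): x_1 ≥ 7 gives C(6,2) = 15; x_2 ≥ 6 gives C(7,2) = 21; x_3 ≥ 3 gives C(10,2) = 45. Together 81.
Add back pairs where two caps are both exceeded: 0 + 3 + 6 = 9.
By inclusion–exclusion the count is 78 − 81 + 9 = 6.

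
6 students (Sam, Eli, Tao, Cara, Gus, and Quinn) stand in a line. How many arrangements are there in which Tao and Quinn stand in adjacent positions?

240

Treat {Tao, Quinn} as a single unit. There are 5 units to order, and the pair itself can be ordered 2 ways.
So the count is 2·(5)! = 240.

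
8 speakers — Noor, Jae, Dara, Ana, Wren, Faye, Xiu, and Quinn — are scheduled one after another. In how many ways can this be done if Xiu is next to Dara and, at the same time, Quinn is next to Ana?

2880

Treat {Xiu,Dara} as one block (2 orders) and {Quinn,Ana} as another (2 orders).
That leaves 6 units to arrange: 2 × 2 × 6! = 4 × 720 = 2880.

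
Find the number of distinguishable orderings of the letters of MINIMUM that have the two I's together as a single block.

Treat the 2 copies of I as a single block. The multiset to arrange is then {II, M, M, M, N, U}, 6 items in all.
That gives (6)!/(3!) = 120 arrangements.

120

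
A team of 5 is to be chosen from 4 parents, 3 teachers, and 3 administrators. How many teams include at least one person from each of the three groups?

Total 5-person selections from all 10: C(10,5) = 252.
Subtract selections that omit an entire group: no parents → C(6,5) = 6; no teachers → C(7,5) = 21; no administrators → C(7,5) = 21.
Add back selections omitting two groups (i.e. drawn from a single group): C(4,5) + C(3,5) + C(3,5) = 0.
By inclusion–exclusion: 252 − 48 + 0 = 204.

204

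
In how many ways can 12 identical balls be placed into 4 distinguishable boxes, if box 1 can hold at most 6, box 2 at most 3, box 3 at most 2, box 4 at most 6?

Without the upper bounds there are C(15,3) = 455 ways to split 12 among 4 boxes.
Subtract solutions that violate a single cap (substitute x_i' = x_i − (cap_i+1)): x_1 ≥ 7 gives C(8,3) = 56; x_2 ≥ 4 gives C(11,3) = 165; x_3 ≥ 3 gives C(12,3) = 220; x_4 ≥ 7 gives C(8,3) = 56. Together 497.
Add back pairs where two caps are both exceeded: 4 + 10 + 0 + 56 + 4 + 10 = 84.
By inclusion–exclusion the count is 455 − 497 + 84 = 42.

42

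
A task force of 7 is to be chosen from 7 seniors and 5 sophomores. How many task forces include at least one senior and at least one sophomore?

Total 7-person selections from all 12: C(12,7) = 792.
Subtract selections that omit an entire group: no seniors → C(5,7) = 0; no sophomores → C(7,7) = 1.
Both groups omitted at once is impossible, so 792 − 1 = 791.

791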